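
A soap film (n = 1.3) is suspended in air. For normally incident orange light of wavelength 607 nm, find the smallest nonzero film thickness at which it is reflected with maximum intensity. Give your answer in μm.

Ray reflecting at the top interface goes from n = 1.0 toward n = 1.3: a half-wave phase shift.
At the lower boundary (n = 1.3 to n = 1.0) the reflected ray undergoes no phase shift.
Net: one phase inversion between the two reflected rays.
So the condition for constructive reflection is 2 n t = (m + ½) λ.
Minimum at m = 0: t = λ / (4 n) = 607 / (4 × 1.3) = 117 nm.

0.117 μm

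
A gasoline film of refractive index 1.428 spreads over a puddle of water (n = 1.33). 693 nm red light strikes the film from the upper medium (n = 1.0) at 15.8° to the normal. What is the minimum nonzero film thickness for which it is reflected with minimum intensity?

At the upper boundary (n = 1.0 to n = 1.428) the reflected ray undergoes a half-wave phase shift.
Ray reflecting at the bottom interface goes from n = 1.428 toward n = 1.33: no phase shift.
Exactly one π shift → a net half-wave offset.
For weak reflection here: 2 n t cos θ_r = m λ.
Snell's law: 1.0 sin 15.8° = 1.428 sin θ_r → sin θ_r = 0.191, cos θ_r = 0.982.
Minimum nonzero at m = 1: t = λ / (2 n cos θ_r) = 693 / (2 × 1.428 × 0.982) = 247 nm.

247 nm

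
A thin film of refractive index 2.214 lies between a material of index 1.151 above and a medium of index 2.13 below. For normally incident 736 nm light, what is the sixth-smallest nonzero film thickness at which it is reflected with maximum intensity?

914 nm

At the upper boundary (n = 1.151 to n = 2.214) the reflected ray undergoes a half-wave phase shift.
At the lower boundary (n = 2.214 to n = 2.13) the reflected ray undergoes no phase shift.
The two reflections differ by half a wavelength.
So the condition for constructive reflection is 2 n t = (m + ½) λ.
The sixth-smallest nonzero thickness corresponds to m = 5: t = (m + ½) λ / (2 n) = 5.50 × 736 / (2 × 2.214) = 914 nm.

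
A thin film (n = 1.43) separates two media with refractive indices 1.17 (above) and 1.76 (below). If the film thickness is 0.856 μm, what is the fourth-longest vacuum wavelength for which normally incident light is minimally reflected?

699 nm

Ray reflecting at the top interface goes from n = 1.17 toward n = 1.43: a half-wave phase shift.
Ray reflecting at the bottom interface goes from n = 1.43 toward n = 1.76: a half-wave phase shift.
The two reflections carry the same phase change, so no net offset.
With no net inversion, destructive interference in reflection requires 2 n t = (m + ½) λ.
λ = 2 n t / (m + ½). The fourth-longest wavelength is m = 3: λ = 2 × 1.43 × 856 / 3.50 = 699 nm.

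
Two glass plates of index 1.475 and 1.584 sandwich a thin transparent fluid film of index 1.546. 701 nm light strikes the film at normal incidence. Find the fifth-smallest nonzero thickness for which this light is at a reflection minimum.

Ray reflecting at the top interface goes from n = 1.475 toward n = 1.546: a half-wave phase shift.
Ray reflecting at the bottom interface goes from n = 1.546 toward n = 1.584: a half-wave phase shift.
Net: no relative phase inversion (both shifts match).
So the condition for destructive reflection is 2 n t = (m + ½) λ.
The fifth-smallest nonzero thickness corresponds to m = 4: t = (m + ½) λ / (2 n) = 4.50 × 701 / (2 × 1.546) = 1020 nm.

1020 nm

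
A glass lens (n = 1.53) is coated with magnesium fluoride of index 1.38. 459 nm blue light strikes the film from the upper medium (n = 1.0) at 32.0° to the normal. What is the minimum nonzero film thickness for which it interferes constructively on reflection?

180 nm

At the upper boundary (n = 1.0 to n = 1.38) the reflected ray undergoes a half-wave phase shift.
Bottom surface (1.38 → 1.53): reflection off a higher-index medium gives a half-wave phase shift.
Zero or two π shifts → no net half-wave offset.
For bright reflection here: 2 n t cos θ_r = m λ.
Snell's law: 1.0 sin 32.0° = 1.38 sin θ_r → sin θ_r = 0.384, cos θ_r = 0.923.
Minimum nonzero at m = 1: t = λ / (2 n cos θ_r) = 459 / (2 × 1.38 × 0.923) = 180 nm.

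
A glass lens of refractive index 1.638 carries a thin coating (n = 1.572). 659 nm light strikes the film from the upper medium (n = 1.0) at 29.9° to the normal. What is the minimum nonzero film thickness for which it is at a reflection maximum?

221 nm

Ray reflecting at the top interface goes from n = 1.0 toward n = 1.572: a half-wave phase shift.
At the lower boundary (n = 1.572 to n = 1.638) the reflected ray undergoes a half-wave phase shift.
Zero or two π shifts → no net half-wave offset.
So the condition for constructive reflection is 2 n t cos θ_r = m λ.
Snell's law: 1.0 sin 29.9° = 1.572 sin θ_r → sin θ_r = 0.317, cos θ_r = 0.948.
Minimum nonzero at m = 1: t = λ / (2 n cos θ_r) = 659 / (2 × 1.572 × 0.948) = 221 nm.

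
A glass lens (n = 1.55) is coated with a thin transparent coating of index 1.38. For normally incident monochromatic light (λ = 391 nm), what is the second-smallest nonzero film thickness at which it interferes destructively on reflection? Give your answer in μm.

Ray reflecting at the top interface goes from n = 1.0 toward n = 1.38: a half-wave phase shift.
Ray reflecting at the bottom interface goes from n = 1.38 toward n = 1.55: a half-wave phase shift.
Net: no relative phase inversion (both shifts match).
So the condition for destructive reflection is 2 n t = (m + ½) λ.
The second-smallest nonzero thickness corresponds to m = 1: t = (m + ½) λ / (2 n) = 1.50 × 391 / (2 × 1.38) = 213 nm.

0.213 μm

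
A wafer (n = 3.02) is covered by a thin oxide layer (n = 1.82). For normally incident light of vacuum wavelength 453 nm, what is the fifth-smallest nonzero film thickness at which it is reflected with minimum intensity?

Ray reflecting at the top interface goes from n = 1.0 toward n = 1.82: a half-wave phase shift.
Bottom surface (1.82 → 3.02): reflection off a higher-index medium gives a half-wave phase shift.
The two reflections carry the same phase change, so no net offset.
With no net inversion, destructive interference in reflection requires 2 n t = (m + ½) λ.
The fifth-smallest nonzero thickness corresponds to m = 4: t = (m + ½) λ / (2 n) = 4.50 × 453 / (2 × 1.82) = 560 nm.

560 nm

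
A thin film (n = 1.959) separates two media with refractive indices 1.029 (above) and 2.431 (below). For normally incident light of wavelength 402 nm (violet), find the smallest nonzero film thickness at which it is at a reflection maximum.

At the upper boundary (n = 1.029 to n = 1.959) the reflected ray undergoes a half-wave phase shift.
At the lower boundary (n = 1.959 to n = 2.431) the reflected ray undergoes a half-wave phase shift.
Zero or two π shifts → no net half-wave offset.
For maximum reflection here: 2 n t = m λ.
Minimum nonzero at m = 1: t = λ / (2 n) = 402 / (2 × 1.959) = 103 nm.

103 nm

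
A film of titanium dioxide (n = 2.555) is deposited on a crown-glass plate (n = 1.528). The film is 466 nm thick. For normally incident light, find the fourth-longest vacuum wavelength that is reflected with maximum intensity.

680 nm

Ray reflecting at the top interface goes from n = 1.0 toward n = 2.555: a half-wave phase shift.
Ray reflecting at the bottom interface goes from n = 2.555 toward n = 1.528: no phase shift.
The two reflections differ by half a wavelength.
With one net inversion, constructive interference in reflection requires 2 n t = (m + ½) λ.
λ = 2 n t / (m + ½). The fourth-longest wavelength is m = 3: λ = 2 × 2.555 × 466 / 3.50 = 680 nm.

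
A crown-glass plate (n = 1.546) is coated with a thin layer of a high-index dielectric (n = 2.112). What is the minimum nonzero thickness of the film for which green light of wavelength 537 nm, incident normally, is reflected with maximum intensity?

Ray reflecting at the top interface goes from n = 1.0 toward n = 2.112: a half-wave phase shift.
Bottom surface (2.112 → 1.546): reflection off a lower-index medium gives no phase shift.
Net: one phase inversion between the two reflected rays.
So the condition for constructive reflection is 2 n t = (m + ½) λ.
Minimum at m = 0: t = λ / (4 n) = 537 / (4 × 2.112) = 63.6 nm.

63.6 nm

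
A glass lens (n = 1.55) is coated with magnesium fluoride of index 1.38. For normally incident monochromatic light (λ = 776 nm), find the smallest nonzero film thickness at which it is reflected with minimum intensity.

Ray reflecting at the top interface goes from n = 1.0 toward n = 1.38: a half-wave phase shift.
Ray reflecting at the bottom interface goes from n = 1.38 toward n = 1.55: a half-wave phase shift.
Zero or two π shifts → no net half-wave offset.
For weak reflection here: 2 n t = (m + ½) λ.
Minimum at m = 0: t = λ / (4 n) = 776 / (4 × 1.38) = 141 nm.

141 nm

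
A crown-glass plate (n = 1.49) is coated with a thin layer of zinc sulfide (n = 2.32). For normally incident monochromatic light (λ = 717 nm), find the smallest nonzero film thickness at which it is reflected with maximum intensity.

Top surface (1.0 → 2.32): reflection off a higher-index medium gives a half-wave phase shift.
Ray reflecting at the bottom interface goes from n = 2.32 toward n = 1.49: no phase shift.
The two reflections differ by half a wavelength.
So the condition for constructive reflection is 2 n t = (m + ½) λ.
Minimum at m = 0: t = λ / (4 n) = 717 / (4 × 2.32) = 77.3 nm.

77.3 nm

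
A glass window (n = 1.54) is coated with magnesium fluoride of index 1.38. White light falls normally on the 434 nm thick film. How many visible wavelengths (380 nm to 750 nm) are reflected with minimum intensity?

Top surface (1.0 → 1.38): reflection off a higher-index medium gives a half-wave phase shift.
Bottom surface (1.38 → 1.54): reflection off a higher-index medium gives a half-wave phase shift.
Net: no relative phase inversion (both shifts match).
For weak reflection here: 2 n t = (m + ½) λ.
λ = 2 n t / (m + ½) = 1198 / (m + ½) nm.
m=1: 799 nm (IR); m=2: 479 nm (visible); m=3: 342 nm (UV).

1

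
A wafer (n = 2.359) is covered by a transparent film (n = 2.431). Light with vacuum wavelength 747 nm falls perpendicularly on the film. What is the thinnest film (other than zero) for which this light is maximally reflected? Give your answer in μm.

0.0768 μm

At the upper boundary (n = 1.0 to n = 2.431) the reflected ray undergoes a half-wave phase shift.
At the lower boundary (n = 2.431 to n = 2.359) the reflected ray undergoes no phase shift.
Net: one phase inversion between the two reflected rays.
With one net inversion, constructive interference in reflection requires 2 n t = (m + ½) λ.
Minimum at m = 0: t = λ / (4 n) = 747 / (4 × 2.431) = 76.8 nm.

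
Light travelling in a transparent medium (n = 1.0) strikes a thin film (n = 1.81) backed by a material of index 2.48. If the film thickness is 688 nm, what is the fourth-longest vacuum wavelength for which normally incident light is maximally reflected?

Top surface (1.0 → 1.81): reflection off a higher-index medium gives a half-wave phase shift.
Bottom surface (1.81 → 2.48): reflection off a higher-index medium gives a half-wave phase shift.
Zero or two π shifts → no net half-wave offset.
For bright reflection here: 2 n t = m λ.
λ = 2 n t / m. The fourth-longest wavelength is m = 4: λ = 2 × 1.81 × 688 / 4.00 = 623 nm.

623 nm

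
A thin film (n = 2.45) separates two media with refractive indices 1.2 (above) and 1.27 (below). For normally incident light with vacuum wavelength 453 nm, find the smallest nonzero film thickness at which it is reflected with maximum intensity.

46.2 nm

Ray reflecting at the top interface goes from n = 1.2 toward n = 2.45: a half-wave phase shift.
Bottom surface (2.45 → 1.27): reflection off a lower-index medium gives no phase shift.
The two reflections differ by half a wavelength.
So the condition for constructive reflection is 2 n t = (m + ½) λ.
Minimum at m = 0: t = λ / (4 n) = 453 / (4 × 2.45) = 46.2 nm.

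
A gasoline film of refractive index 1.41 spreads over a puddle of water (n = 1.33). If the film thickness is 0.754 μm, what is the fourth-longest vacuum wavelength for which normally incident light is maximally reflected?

608 nm

At the upper boundary (n = 1.0 to n = 1.41) the reflected ray undergoes a half-wave phase shift.
At the lower boundary (n = 1.41 to n = 1.33) the reflected ray undergoes no phase shift.
The two reflections differ by half a wavelength.
With one net inversion, constructive interference in reflection requires 2 n t = (m + ½) λ.
λ = 2 n t / (m + ½). The fourth-longest wavelength is m = 3: λ = 2 × 1.41 × 754 / 3.50 = 608 nm.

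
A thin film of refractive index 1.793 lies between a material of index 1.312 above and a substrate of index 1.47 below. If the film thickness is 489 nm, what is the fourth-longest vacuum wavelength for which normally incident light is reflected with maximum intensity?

501 nm

Ray reflecting at the top interface goes from n = 1.312 toward n = 1.793: a half-wave phase shift.
Ray reflecting at the bottom interface goes from n = 1.793 toward n = 1.47: no phase shift.
The two reflections differ by half a wavelength.
With one net inversion, constructive interference in reflection requires 2 n t = (m + ½) λ.
λ = 2 n t / (m + ½). The fourth-longest wavelength is m = 3: λ = 2 × 1.793 × 489 / 3.50 = 501 nm.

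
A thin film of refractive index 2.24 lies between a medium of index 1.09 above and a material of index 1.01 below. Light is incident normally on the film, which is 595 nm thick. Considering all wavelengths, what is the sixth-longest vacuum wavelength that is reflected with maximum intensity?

Ray reflecting at the top interface goes from n = 1.09 toward n = 2.24: a half-wave phase shift.
Ray reflecting at the bottom interface goes from n = 2.24 toward n = 1.01: no phase shift.
The two reflections differ by half a wavelength.
So the condition for constructive reflection is 2 n t = (m + ½) λ.
λ = 2 n t / (m + ½). The sixth-longest wavelength is m = 5: λ = 2 × 2.24 × 595 / 5.50 = 485 nm.

485 nm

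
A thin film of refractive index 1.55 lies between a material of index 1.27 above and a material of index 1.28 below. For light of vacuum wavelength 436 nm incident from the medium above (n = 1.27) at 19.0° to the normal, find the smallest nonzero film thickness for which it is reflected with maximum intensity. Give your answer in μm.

0.0730 μm

Ray reflecting at the top interface goes from n = 1.27 toward n = 1.55: a half-wave phase shift.
Ray reflecting at the bottom interface goes from n = 1.55 toward n = 1.28: no phase shift.
Exactly one π shift → a net half-wave offset.
With one net inversion, constructive interference in reflection requires 2 n t cos θ_r = (m + ½) λ.
Snell's law: 1.27 sin 19.0° = 1.55 sin θ_r → sin θ_r = 0.267, cos θ_r = 0.964.
Minimum at m = 0: t = λ / (4 n cos θ_r) = 436 / (4 × 1.55 × 0.964) = 73.0 nm.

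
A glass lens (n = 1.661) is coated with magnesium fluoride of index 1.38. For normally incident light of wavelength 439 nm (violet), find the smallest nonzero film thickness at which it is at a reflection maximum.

159 nm

Top surface (1.0 → 1.38): reflection off a higher-index medium gives a half-wave phase shift.
At the lower boundary (n = 1.38 to n = 1.661) the reflected ray undergoes a half-wave phase shift.
The two reflections carry the same phase change, so no net offset.
With no net inversion, constructive interference in reflection requires 2 n t = m λ.
Minimum nonzero at m = 1: t = λ / (2 n) = 439 / (2 × 1.38) = 159 nm.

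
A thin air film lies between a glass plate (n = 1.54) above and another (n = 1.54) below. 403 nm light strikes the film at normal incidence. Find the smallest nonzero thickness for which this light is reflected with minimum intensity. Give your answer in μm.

0.202 μm

At the upper boundary (n = 1.54 to n = 1.0) the reflected ray undergoes no phase shift.
Bottom surface (1.0 → 1.54): reflection off a higher-index medium gives a half-wave phase shift.
Exactly one π shift → a net half-wave offset.
For weak reflection here: 2 n t = m λ.
The smallest nonzero thickness corresponds to m = 1: t = m λ / (2 n) = 1.00 × 403 / (2 × 1.0) = 202 nm.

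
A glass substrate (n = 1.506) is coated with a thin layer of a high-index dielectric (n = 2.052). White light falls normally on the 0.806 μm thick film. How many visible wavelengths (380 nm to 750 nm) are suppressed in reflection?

4

Top surface (1.0 → 2.052): reflection off a higher-index medium gives a half-wave phase shift.
At the lower boundary (n = 2.052 to n = 1.506) the reflected ray undergoes no phase shift.
Exactly one π shift → a net half-wave offset.
For dark reflection here: 2 n t = m λ.
λ = 2 n t / m = 3308 / m nm.
m=4: 827 nm (IR); m=5: 662 nm (visible); m=6: 551 nm (visible); m=7: 473 nm (visible); m=8: 413 nm (visible); m=9: 368 nm (UV).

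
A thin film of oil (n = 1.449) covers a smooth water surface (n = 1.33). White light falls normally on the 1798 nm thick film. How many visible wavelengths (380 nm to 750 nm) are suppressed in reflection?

7

At the upper boundary (n = 1.0 to n = 1.449) the reflected ray undergoes a half-wave phase shift.
Bottom surface (1.449 → 1.33): reflection off a lower-index medium gives no phase shift.
The two reflections differ by half a wavelength.
So the condition for destructive reflection is 2 n t = m λ.
λ = 2 n t / m = 5211 / m nm.
m=6: 868 nm (IR); m=7: 744 nm (visible); m=8: 651 nm (visible); m=9: 579 nm (visible); m=10: 521 nm (visible); m=11: 474 nm (visible); m=12: 434 nm (visible); m=13: 401 nm (visible); m=14: 372 nm (UV).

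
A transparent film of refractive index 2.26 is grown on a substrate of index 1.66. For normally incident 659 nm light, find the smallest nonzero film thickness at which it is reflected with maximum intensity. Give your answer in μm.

0.0729 μm

At the upper boundary (n = 1.0 to n = 2.26) the reflected ray undergoes a half-wave phase shift.
At the lower boundary (n = 2.26 to n = 1.66) the reflected ray undergoes no phase shift.
Exactly one π shift → a net half-wave offset.
For strong reflection here: 2 n t = (m + ½) λ.
Minimum at m = 0: t = λ / (4 n) = 659 / (4 × 2.26) = 72.9 nm.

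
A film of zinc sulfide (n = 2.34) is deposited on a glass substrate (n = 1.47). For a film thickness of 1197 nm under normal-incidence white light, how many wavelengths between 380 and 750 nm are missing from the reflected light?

Top surface (1.0 → 2.34): reflection off a higher-index medium gives a half-wave phase shift.
Bottom surface (2.34 → 1.47): reflection off a lower-index medium gives no phase shift.
The two reflections differ by half a wavelength.
So the condition for destructive reflection is 2 n t = m λ.
λ = 2 n t / m = 5602 / m nm.
m=7: 800 nm (IR); m=8: 700 nm (visible); m=9: 622 nm (visible); m=10: 560 nm (visible); m=11: 509 nm (visible); m=12: 467 nm (visible); m=13: 431 nm (visible); m=14: 400 nm (visible); m=15: 373 nm (UV).

7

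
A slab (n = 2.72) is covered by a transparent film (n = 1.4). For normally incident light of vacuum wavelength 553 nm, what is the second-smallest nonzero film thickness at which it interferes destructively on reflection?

Ray reflecting at the top interface goes from n = 1.0 toward n = 1.4: a half-wave phase shift.
At the lower boundary (n = 1.4 to n = 2.72) the reflected ray undergoes a half-wave phase shift.
The two reflections carry the same phase change, so no net offset.
For weak reflection here: 2 n t = (m + ½) λ.
The second-smallest nonzero thickness corresponds to m = 1: t = (m + ½) λ / (2 n) = 1.50 × 553 / (2 × 1.4) = 296 nm.

296 nm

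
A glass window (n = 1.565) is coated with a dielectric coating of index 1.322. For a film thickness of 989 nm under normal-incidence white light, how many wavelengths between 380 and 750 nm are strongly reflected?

At the upper boundary (n = 1.0 to n = 1.322) the reflected ray undergoes a half-wave phase shift.
Ray reflecting at the bottom interface goes from n = 1.322 toward n = 1.565: a half-wave phase shift.
Zero or two π shifts → no net half-wave offset.
So the condition for constructive reflection is 2 n t = m λ.
λ = 2 n t / m = 2615 / m nm.
m=3: 872 nm (IR); m=4: 654 nm (visible); m=5: 523 nm (visible); m=6: 436 nm (visible); m=7: 374 nm (UV).

3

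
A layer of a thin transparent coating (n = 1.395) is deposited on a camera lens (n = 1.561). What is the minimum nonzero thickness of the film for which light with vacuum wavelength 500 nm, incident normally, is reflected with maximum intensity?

Ray reflecting at the top interface goes from n = 1.0 toward n = 1.395: a half-wave phase shift.
At the lower boundary (n = 1.395 to n = 1.561) the reflected ray undergoes a half-wave phase shift.
Zero or two π shifts → no net half-wave offset.
For maximum reflection here: 2 n t = m λ.
Minimum nonzero at m = 1: t = λ / (2 n) = 500 / (2 × 1.395) = 179 nm.

179 nm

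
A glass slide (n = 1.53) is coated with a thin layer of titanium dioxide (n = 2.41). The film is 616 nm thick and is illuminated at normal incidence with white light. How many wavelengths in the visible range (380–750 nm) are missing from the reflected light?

4

Ray reflecting at the top interface goes from n = 1.0 toward n = 2.41: a half-wave phase shift.
Ray reflecting at the bottom interface goes from n = 2.41 toward n = 1.53: no phase shift.
Exactly one π shift → a net half-wave offset.
So the condition for destructive reflection is 2 n t = m λ.
λ = 2 n t / m = 2969 / m nm.
m=3: 990 nm (IR); m=4: 742 nm (visible); m=5: 594 nm (visible); m=6: 495 nm (visible); m=7: 424 nm (visible); m=8: 371 nm (UV).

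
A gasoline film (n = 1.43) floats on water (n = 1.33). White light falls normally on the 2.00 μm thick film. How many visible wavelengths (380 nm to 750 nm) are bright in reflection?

7

At the upper boundary (n = 1.0 to n = 1.43) the reflected ray undergoes a half-wave phase shift.
At the lower boundary (n = 1.43 to n = 1.33) the reflected ray undergoes no phase shift.
Net: one phase inversion between the two reflected rays.
So the condition for constructive reflection is 2 n t = (m + ½) λ.
λ = 2 n t / (m + ½) = 5720 / (m + ½) nm.
m=7: 763 nm (IR); m=8: 673 nm (visible); m=9: 602 nm (visible); m=10: 545 nm (visible); m=11: 497 nm (visible); m=12: 458 nm (visible); m=13: 424 nm (visible); m=14: 394 nm (visible); m=15: 369 nm (UV).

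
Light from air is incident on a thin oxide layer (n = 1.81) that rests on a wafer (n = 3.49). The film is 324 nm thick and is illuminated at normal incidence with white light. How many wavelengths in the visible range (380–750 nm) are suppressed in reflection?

1

Top surface (1.0 → 1.81): reflection off a higher-index medium gives a half-wave phase shift.
Ray reflecting at the bottom interface goes from n = 1.81 toward n = 3.49: a half-wave phase shift.
The two reflections carry the same phase change, so no net offset.
So the condition for destructive reflection is 2 n t = (m + ½) λ.
λ = 2 n t / (m + ½) = 1173 / (m + ½) nm.
m=1: 782 nm (IR); m=2: 469 nm (visible); m=3: 335 nm (UV).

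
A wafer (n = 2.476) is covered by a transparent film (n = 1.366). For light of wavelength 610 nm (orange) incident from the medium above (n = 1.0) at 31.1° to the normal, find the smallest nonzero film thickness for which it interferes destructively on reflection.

Top surface (1.0 → 1.366): reflection off a higher-index medium gives a half-wave phase shift.
At the lower boundary (n = 1.366 to n = 2.476) the reflected ray undergoes a half-wave phase shift.
The two reflections carry the same phase change, so no net offset.
So the condition for destructive reflection is 2 n t cos θ_r = (m + ½) λ.
Snell's law: 1.0 sin 31.1° = 1.366 sin θ_r → sin θ_r = 0.378, cos θ_r = 0.926.
Minimum at m = 0: t = λ / (4 n cos θ_r) = 610 / (4 × 1.366 × 0.926) = 121 nm.

121 nm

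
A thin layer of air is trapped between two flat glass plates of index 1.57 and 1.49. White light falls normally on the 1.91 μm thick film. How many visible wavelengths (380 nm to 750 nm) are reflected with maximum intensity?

5

Top surface (1.57 → 1.0): reflection off a lower-index medium gives no phase shift.
Bottom surface (1.0 → 1.49): reflection off a higher-index medium gives a half-wave phase shift.
The two reflections differ by half a wavelength.
For strong reflection here: 2 n t = (m + ½) λ.
λ = 2 n t / (m + ½) = 3820 / (m + ½) nm.
m=4: 849 nm (IR); m=5: 695 nm (visible); m=6: 588 nm (visible); m=7: 509 nm (visible); m=8: 449 nm (visible); m=9: 402 nm (visible); m=10: 364 nm (UV).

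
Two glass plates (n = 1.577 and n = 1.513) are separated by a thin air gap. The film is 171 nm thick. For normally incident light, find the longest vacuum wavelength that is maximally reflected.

684 nm

Top surface (1.577 → 1.0): reflection off a lower-index medium gives no phase shift.
Bottom surface (1.0 → 1.513): reflection off a higher-index medium gives a half-wave phase shift.
Net: one phase inversion between the two reflected rays.
For strong reflection here: 2 n t = (m + ½) λ.
λ = 2 n t / (m + ½). The longest wavelength is m = 0: λ = 2 × 1.0 × 171 / 0.500 = 684 nm.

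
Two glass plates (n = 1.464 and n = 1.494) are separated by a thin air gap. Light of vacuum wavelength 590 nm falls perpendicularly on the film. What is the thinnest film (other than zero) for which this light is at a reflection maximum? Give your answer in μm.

Ray reflecting at the top interface goes from n = 1.464 toward n = 1.0: no phase shift.
Ray reflecting at the bottom interface goes from n = 1.0 toward n = 1.494: a half-wave phase shift.
Net: one phase inversion between the two reflected rays.
For maximum reflection here: 2 n t = (m + ½) λ.
Minimum at m = 0: t = λ / (4 n) = 590 / (4 × 1.0) = 148 nm.

0.148 μm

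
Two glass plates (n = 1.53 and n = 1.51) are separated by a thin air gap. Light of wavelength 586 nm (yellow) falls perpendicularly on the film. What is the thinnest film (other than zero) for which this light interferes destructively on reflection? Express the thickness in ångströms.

2930 Å

Ray reflecting at the top interface goes from n = 1.53 toward n = 1.0: no phase shift.
Ray reflecting at the bottom interface goes from n = 1.0 toward n = 1.51: a half-wave phase shift.
The two reflections differ by half a wavelength.
So the condition for destructive reflection is 2 n t = m λ.
Minimum nonzero at m = 1: t = λ / (2 n) = 586 / (2 × 1.0) = 293 nm.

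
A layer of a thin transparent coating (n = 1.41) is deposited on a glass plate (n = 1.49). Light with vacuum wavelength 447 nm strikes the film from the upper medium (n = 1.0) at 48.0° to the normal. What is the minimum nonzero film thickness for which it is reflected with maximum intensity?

Top surface (1.0 → 1.41): reflection off a higher-index medium gives a half-wave phase shift.
At the lower boundary (n = 1.41 to n = 1.49) the reflected ray undergoes a half-wave phase shift.
Zero or two π shifts → no net half-wave offset.
With no net inversion, constructive interference in reflection requires 2 n t cos θ_r = m λ.
Snell's law: 1.0 sin 48.0° = 1.41 sin θ_r → sin θ_r = 0.527, cos θ_r = 0.850.
Minimum nonzero at m = 1: t = λ / (2 n cos θ_r) = 447 / (2 × 1.41 × 0.850) = 187 nm.

187 nm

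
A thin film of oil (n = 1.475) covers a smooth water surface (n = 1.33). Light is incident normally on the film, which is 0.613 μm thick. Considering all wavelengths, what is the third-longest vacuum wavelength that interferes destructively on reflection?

603 nm

At the upper boundary (n = 1.0 to n = 1.475) the reflected ray undergoes a half-wave phase shift.
At the lower boundary (n = 1.475 to n = 1.33) the reflected ray undergoes no phase shift.
Exactly one π shift → a net half-wave offset.
For minimum reflection here: 2 n t = m λ.
λ = 2 n t / m. The third-longest wavelength is m = 3: λ = 2 × 1.475 × 613 / 3.00 = 603 nm.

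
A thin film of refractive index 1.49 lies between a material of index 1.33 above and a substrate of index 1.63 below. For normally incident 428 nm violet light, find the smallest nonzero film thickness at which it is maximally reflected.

144 nm

At the upper boundary (n = 1.33 to n = 1.49) the reflected ray undergoes a half-wave phase shift.
At the lower boundary (n = 1.49 to n = 1.63) the reflected ray undergoes a half-wave phase shift.
Net: no relative phase inversion (both shifts match).
For bright reflection here: 2 n t = m λ.
Minimum nonzero at m = 1: t = λ / (2 n) = 428 / (2 × 1.49) = 144 nm.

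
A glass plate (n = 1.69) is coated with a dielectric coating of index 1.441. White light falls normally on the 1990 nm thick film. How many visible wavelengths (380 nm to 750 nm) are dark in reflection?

Top surface (1.0 → 1.441): reflection off a higher-index medium gives a half-wave phase shift.
Ray reflecting at the bottom interface goes from n = 1.441 toward n = 1.69: a half-wave phase shift.
Zero or two π shifts → no net half-wave offset.
So the condition for destructive reflection is 2 n t = (m + ½) λ.
λ = 2 n t / (m + ½) = 5735 / (m + ½) nm.
m=7: 765 nm (IR); m=8: 675 nm (visible); m=9: 604 nm (visible); m=10: 546 nm (visible); m=11: 499 nm (visible); m=12: 459 nm (visible); m=13: 425 nm (visible); m=14: 396 nm (visible); m=15: 370 nm (UV).

7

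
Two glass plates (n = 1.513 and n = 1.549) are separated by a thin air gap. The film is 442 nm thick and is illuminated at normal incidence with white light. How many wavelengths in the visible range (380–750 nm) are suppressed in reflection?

1

Ray reflecting at the top interface goes from n = 1.513 toward n = 1.0: no phase shift.
Ray reflecting at the bottom interface goes from n = 1.0 toward n = 1.549: a half-wave phase shift.
The two reflections differ by half a wavelength.
With one net inversion, destructive interference in reflection requires 2 n t = m λ.
λ = 2 n t / m = 884 / m nm.
m=1: 884 nm (IR); m=2: 442 nm (visible); m=3: 295 nm (UV).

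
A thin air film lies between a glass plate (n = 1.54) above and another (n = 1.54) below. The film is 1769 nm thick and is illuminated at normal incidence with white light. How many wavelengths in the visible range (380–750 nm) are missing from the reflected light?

5

Top surface (1.54 → 1.0): reflection off a lower-index medium gives no phase shift.
Bottom surface (1.0 → 1.54): reflection off a higher-index medium gives a half-wave phase shift.
The two reflections differ by half a wavelength.
With one net inversion, destructive interference in reflection requires 2 n t = m λ.
λ = 2 n t / m = 3538 / m nm.
m=4: 885 nm (IR); m=5: 708 nm (visible); m=6: 590 nm (visible); m=7: 505 nm (visible); m=8: 442 nm (visible); m=9: 393 nm (visible); m=10: 354 nm (UV).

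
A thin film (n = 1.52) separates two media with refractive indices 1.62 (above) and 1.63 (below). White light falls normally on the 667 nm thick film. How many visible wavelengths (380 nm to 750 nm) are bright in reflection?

2

Ray reflecting at the top interface goes from n = 1.62 toward n = 1.52: no phase shift.
At the lower boundary (n = 1.52 to n = 1.63) the reflected ray undergoes a half-wave phase shift.
The two reflections differ by half a wavelength.
For strong reflection here: 2 n t = (m + ½) λ.
λ = 2 n t / (m + ½) = 2028 / (m + ½) nm.
m=2: 811 nm (IR); m=3: 579 nm (visible); m=4: 451 nm (visible); m=5: 369 nm (UV).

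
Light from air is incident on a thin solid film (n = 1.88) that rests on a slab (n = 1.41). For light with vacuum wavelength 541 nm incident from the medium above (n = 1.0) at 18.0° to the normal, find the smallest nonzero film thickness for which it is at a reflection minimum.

146 nm

At the upper boundary (n = 1.0 to n = 1.88) the reflected ray undergoes a half-wave phase shift.
Ray reflecting at the bottom interface goes from n = 1.88 toward n = 1.41: no phase shift.
Exactly one π shift → a net half-wave offset.
For weak reflection here: 2 n t cos θ_r = m λ.
Snell's law: 1.0 sin 18.0° = 1.88 sin θ_r → sin θ_r = 0.164, cos θ_r = 0.986.
Minimum nonzero at m = 1: t = λ / (2 n cos θ_r) = 541 / (2 × 1.88 × 0.986) = 146 nm.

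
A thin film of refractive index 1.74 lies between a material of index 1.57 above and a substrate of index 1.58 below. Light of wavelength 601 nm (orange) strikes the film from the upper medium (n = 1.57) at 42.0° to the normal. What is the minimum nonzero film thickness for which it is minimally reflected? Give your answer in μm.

0.217 μm

At the upper boundary (n = 1.57 to n = 1.74) the reflected ray undergoes a half-wave phase shift.
Ray reflecting at the bottom interface goes from n = 1.74 toward n = 1.58: no phase shift.
The two reflections differ by half a wavelength.
With one net inversion, destructive interference in reflection requires 2 n t cos θ_r = m λ.
Snell's law: 1.57 sin 42.0° = 1.74 sin θ_r → sin θ_r = 0.604, cos θ_r = 0.797.
Minimum nonzero at m = 1: t = λ / (2 n cos θ_r) = 601 / (2 × 1.74 × 0.797) = 217 nm.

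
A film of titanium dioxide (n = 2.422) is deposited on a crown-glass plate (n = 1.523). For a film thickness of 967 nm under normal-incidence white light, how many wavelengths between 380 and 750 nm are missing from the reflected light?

Ray reflecting at the top interface goes from n = 1.0 toward n = 2.422: a half-wave phase shift.
Ray reflecting at the bottom interface goes from n = 2.422 toward n = 1.523: no phase shift.
Exactly one π shift → a net half-wave offset.
With one net inversion, destructive interference in reflection requires 2 n t = m λ.
λ = 2 n t / m = 4684 / m nm.
m=6: 781 nm (IR); m=7: 669 nm (visible); m=8: 586 nm (visible); m=9: 520 nm (visible); m=10: 468 nm (visible); m=11: 426 nm (visible); m=12: 390 nm (visible); m=13: 360 nm (UV).

6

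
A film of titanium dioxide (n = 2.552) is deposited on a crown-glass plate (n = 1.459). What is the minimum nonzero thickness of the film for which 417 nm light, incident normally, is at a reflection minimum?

81.7 nm

Top surface (1.0 → 2.552): reflection off a higher-index medium gives a half-wave phase shift.
Ray reflecting at the bottom interface goes from n = 2.552 toward n = 1.459: no phase shift.
Net: one phase inversion between the two reflected rays.
So the condition for destructive reflection is 2 n t = m λ.
Minimum nonzero at m = 1: t = λ / (2 n) = 417 / (2 × 2.552) = 81.7 nm.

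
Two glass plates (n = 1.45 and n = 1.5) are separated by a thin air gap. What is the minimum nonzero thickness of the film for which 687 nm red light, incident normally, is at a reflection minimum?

At the upper boundary (n = 1.45 to n = 1.0) the reflected ray undergoes no phase shift.
Bottom surface (1.0 → 1.5): reflection off a higher-index medium gives a half-wave phase shift.
Net: one phase inversion between the two reflected rays.
So the condition for destructive reflection is 2 n t = m λ.
Minimum nonzero at m = 1: t = λ / (2 n) = 687 / (2 × 1.0) = 344 nm.

344 nm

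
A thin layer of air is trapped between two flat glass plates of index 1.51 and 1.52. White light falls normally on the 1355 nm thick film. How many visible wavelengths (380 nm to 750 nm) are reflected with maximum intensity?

Ray reflecting at the top interface goes from n = 1.51 toward n = 1.0: no phase shift.
At the lower boundary (n = 1.0 to n = 1.52) the reflected ray undergoes a half-wave phase shift.
Net: one phase inversion between the two reflected rays.
With one net inversion, constructive interference in reflection requires 2 n t = (m + ½) λ.
λ = 2 n t / (m + ½) = 2710 / (m + ½) nm.
m=3: 774 nm (IR); m=4: 602 nm (visible); m=5: 493 nm (visible); m=6: 417 nm (visible); m=7: 361 nm (UV).

3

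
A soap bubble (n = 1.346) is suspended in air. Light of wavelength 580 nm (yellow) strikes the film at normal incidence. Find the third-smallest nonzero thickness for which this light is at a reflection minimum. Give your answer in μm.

Top surface (1.0 → 1.346): reflection off a higher-index medium gives a half-wave phase shift.
Ray reflecting at the bottom interface goes from n = 1.346 toward n = 1.0: no phase shift.
Exactly one π shift → a net half-wave offset.
For dark reflection here: 2 n t = m λ.
The third-smallest nonzero thickness corresponds to m = 3: t = m λ / (2 n) = 3.00 × 580 / (2 × 1.346) = 646 nm.

0.646 μm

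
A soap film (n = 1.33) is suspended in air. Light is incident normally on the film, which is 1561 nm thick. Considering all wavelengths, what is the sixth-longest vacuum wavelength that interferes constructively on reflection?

Top surface (1.0 → 1.33): reflection off a higher-index medium gives a half-wave phase shift.
At the lower boundary (n = 1.33 to n = 1.0) the reflected ray undergoes no phase shift.
The two reflections differ by half a wavelength.
With one net inversion, constructive interference in reflection requires 2 n t = (m + ½) λ.
λ = 2 n t / (m + ½). The sixth-longest wavelength is m = 5: λ = 2 × 1.33 × 1561 / 5.50 = 755 nm.

755 nm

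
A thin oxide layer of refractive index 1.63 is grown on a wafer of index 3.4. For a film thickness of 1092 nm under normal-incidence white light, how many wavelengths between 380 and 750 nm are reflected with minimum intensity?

Top surface (1.0 → 1.63): reflection off a higher-index medium gives a half-wave phase shift.
Bottom surface (1.63 → 3.4): reflection off a higher-index medium gives a half-wave phase shift.
Net: no relative phase inversion (both shifts match).
For weak reflection here: 2 n t = (m + ½) λ.
λ = 2 n t / (m + ½) = 3560 / (m + ½) nm.
m=4: 791 nm (IR); m=5: 647 nm (visible); m=6: 548 nm (visible); m=7: 475 nm (visible); m=8: 419 nm (visible); m=9: 375 nm (UV).

4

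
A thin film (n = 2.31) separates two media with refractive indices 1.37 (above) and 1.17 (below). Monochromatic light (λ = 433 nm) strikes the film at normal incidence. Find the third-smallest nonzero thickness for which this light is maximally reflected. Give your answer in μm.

0.234 μm

Top surface (1.37 → 2.31): reflection off a higher-index medium gives a half-wave phase shift.
At the lower boundary (n = 2.31 to n = 1.17) the reflected ray undergoes no phase shift.
Exactly one π shift → a net half-wave offset.
For maximum reflection here: 2 n t = (m + ½) λ.
The third-smallest nonzero thickness corresponds to m = 2: t = (m + ½) λ / (2 n) = 2.50 × 433 / (2 × 2.31) = 234 nm.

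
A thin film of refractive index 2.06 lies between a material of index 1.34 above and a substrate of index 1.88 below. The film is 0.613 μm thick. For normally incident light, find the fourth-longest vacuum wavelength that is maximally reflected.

Top surface (1.34 → 2.06): reflection off a higher-index medium gives a half-wave phase shift.
Ray reflecting at the bottom interface goes from n = 2.06 toward n = 1.88: no phase shift.
Net: one phase inversion between the two reflected rays.
So the condition for constructive reflection is 2 n t = (m + ½) λ.
λ = 2 n t / (m + ½). The fourth-longest wavelength is m = 3: λ = 2 × 2.06 × 613 / 3.50 = 722 nm.

722 nm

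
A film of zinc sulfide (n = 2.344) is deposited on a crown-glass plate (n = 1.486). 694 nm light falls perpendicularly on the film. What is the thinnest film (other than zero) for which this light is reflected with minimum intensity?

Ray reflecting at the top interface goes from n = 1.0 toward n = 2.344: a half-wave phase shift.
At the lower boundary (n = 2.344 to n = 1.486) the reflected ray undergoes no phase shift.
Exactly one π shift → a net half-wave offset.
For weak reflection here: 2 n t = m λ.
Minimum nonzero at m = 1: t = λ / (2 n) = 694 / (2 × 2.344) = 148 nm.

148 nm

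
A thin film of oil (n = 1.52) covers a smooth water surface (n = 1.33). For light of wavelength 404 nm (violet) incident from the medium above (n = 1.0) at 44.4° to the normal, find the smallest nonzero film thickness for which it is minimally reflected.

150 nm

Top surface (1.0 → 1.52): reflection off a higher-index medium gives a half-wave phase shift.
At the lower boundary (n = 1.52 to n = 1.33) the reflected ray undergoes no phase shift.
Exactly one π shift → a net half-wave offset.
With one net inversion, destructive interference in reflection requires 2 n t cos θ_r = m λ.
Snell's law: 1.0 sin 44.4° = 1.52 sin θ_r → sin θ_r = 0.460, cos θ_r = 0.888.
Minimum nonzero at m = 1: t = λ / (2 n cos θ_r) = 404 / (2 × 1.52 × 0.888) = 150 nm.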